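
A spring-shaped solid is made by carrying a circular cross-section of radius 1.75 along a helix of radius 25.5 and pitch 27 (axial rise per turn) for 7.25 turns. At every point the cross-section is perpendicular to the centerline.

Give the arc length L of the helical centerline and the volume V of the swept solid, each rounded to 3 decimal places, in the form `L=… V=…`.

2πR = 2π·25.5 = 160.221225
per-turn = √(160.221225² + 27²) = √(25670.8410 + 729) = √26399.8410 = 162.480279
L = 7.25 × 162.480279 = 1177.982022
V = π·1.75² × L = 9.621128 × 1177.982022 = 11333.515232

L=1177.982 V=11333.515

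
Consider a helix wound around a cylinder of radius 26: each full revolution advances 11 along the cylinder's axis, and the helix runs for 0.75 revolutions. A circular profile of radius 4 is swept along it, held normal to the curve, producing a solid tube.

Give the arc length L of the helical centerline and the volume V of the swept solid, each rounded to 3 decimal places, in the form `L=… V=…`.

2πR = 2π·26 = 163.362818
per-turn = √(163.362818² + 11²) = √(26687.4103 + 121) = √26808.4103 = 163.732740
L = 0.75 × 163.732740 = 122.799555
V = π·4² × L = 50.265482 × 122.799555 = 6172.578895

L=122.800 V=6172.579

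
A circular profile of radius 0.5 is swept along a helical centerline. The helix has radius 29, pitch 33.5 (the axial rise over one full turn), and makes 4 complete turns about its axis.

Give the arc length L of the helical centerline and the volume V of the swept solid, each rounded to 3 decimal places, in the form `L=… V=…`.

L=741.065 V=582.031

2πR = 2π·29 = 182.212374
per-turn = √(182.212374² + 33.5²) = √(33201.3492 + 1122.25) = √34323.5992 = 185.266293
L = 4 × 185.266293 = 741.065171
V = π·0.5² × L = 0.785398 × 741.065171 = 582.031224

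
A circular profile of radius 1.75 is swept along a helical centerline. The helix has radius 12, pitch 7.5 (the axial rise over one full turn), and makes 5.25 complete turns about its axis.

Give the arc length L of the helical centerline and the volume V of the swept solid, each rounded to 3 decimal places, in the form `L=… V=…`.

L=397.794 V=3827.229

2πR = 2π·12 = 75.398224
per-turn = √(75.398224² + 7.5²) = √(5684.8921 + 56.25) = √5741.1421 = 75.770325
L = 5.25 × 75.770325 = 397.794206
V = π·1.75² × L = 9.621128 × 397.794206 = 3827.228773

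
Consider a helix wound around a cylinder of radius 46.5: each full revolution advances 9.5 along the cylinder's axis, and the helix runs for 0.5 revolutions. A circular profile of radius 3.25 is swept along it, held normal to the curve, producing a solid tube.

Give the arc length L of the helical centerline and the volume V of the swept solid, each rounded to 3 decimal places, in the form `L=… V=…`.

2πR = 2π·46.5 = 292.168117
per-turn = √(292.168117² + 9.5²) = √(85362.2085 + 90.25) = √85452.4585 = 292.322525
L = 0.5 × 292.322525 = 146.161262
V = π·3.25² × L = 33.183072 × 146.161262 = 4850.079752

L=146.161 V=4850.080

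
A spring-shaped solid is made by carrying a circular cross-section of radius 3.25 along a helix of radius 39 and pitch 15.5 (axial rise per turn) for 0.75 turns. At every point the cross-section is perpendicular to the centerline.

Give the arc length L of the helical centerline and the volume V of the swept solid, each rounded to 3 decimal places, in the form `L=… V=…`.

L=184.150 V=6110.678

2πR = 2π·39 = 245.044227
per-turn = √(245.044227² + 15.5²) = √(60046.6732 + 240.25) = √60286.9232 = 245.533955
L = 0.75 × 245.533955 = 184.150466
V = π·3.25² × L = 33.183072 × 184.150466 = 6110.678261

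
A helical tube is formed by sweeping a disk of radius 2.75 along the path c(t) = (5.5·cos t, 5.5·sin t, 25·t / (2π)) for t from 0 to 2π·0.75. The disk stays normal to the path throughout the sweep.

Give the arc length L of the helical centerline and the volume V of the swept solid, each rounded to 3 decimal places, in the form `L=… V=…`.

2πR = 2π·5.5 = 34.557519
per-turn = √(34.557519² + 25²) = √(1194.2221 + 625) = √1819.2221 = 42.652340
L = 0.75 × 42.652340 = 31.989255
V = π·2.75² × L = 23.758294 × 31.989255 = 760.010145

L=31.989 V=760.010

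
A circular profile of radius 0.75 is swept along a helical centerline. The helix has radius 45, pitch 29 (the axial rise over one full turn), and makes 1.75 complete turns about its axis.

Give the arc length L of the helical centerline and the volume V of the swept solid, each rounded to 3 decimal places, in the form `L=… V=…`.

2πR = 2π·45 = 282.743339
per-turn = √(282.743339² + 29²) = √(79943.7956 + 841) = √80784.7956 = 284.226662
L = 1.75 × 284.226662 = 497.396659
V = π·0.75² × L = 1.767146 × 497.396659 = 878.972451

L=497.397 V=878.972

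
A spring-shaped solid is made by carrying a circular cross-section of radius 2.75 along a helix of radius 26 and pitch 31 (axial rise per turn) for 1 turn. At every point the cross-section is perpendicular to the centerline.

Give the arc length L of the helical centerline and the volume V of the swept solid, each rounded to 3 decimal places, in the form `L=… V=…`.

L=166.278 V=3950.484

2πR = 2π·26 = 163.362818
per-turn = √(163.362818² + 31²) = √(26687.4103 + 961) = √27648.4103 = 166.278111
L = 1 × 166.278111 = 166.278111
V = π·2.75² × L = 23.758294 × 166.278111 = 3950.484328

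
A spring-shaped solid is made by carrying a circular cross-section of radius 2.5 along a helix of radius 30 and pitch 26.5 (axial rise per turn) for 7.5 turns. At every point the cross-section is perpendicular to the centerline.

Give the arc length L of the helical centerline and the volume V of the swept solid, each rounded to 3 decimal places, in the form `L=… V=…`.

L=1427.619 V=28031.237

2πR = 2π·30 = 188.495559
per-turn = √(188.495559² + 26.5²) = √(35530.5758 + 702.25) = √36232.8258 = 190.349221
L = 7.5 × 190.349221 = 1427.619156
V = π·2.5² × L = 19.634954 × 1427.619156 = 28031.236573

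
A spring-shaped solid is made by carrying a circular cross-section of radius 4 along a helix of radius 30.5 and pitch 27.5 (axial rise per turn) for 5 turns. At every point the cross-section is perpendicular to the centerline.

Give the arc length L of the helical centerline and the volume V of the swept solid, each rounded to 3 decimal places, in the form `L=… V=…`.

2πR = 2π·30.5 = 191.637152
per-turn = √(191.637152² + 27.5²) = √(36724.7980 + 756.25) = √37481.0480 = 193.600227
L = 5 × 193.600227 = 968.001136
V = π·4² × L = 50.265482 × 968.001136 = 48657.044123

L=968.001 V=48657.044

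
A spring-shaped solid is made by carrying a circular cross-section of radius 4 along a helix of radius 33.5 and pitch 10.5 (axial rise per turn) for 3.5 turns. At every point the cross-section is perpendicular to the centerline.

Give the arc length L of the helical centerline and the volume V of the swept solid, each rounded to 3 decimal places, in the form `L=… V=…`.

2πR = 2π·33.5 = 210.486708
per-turn = √(210.486708² + 10.5²) = √(44304.6542 + 110.25) = √44414.9042 = 210.748438
L = 3.5 × 210.748438 = 737.619533
V = π·4² × L = 50.265482 × 737.619533 = 37076.801712

L=737.620 V=37076.802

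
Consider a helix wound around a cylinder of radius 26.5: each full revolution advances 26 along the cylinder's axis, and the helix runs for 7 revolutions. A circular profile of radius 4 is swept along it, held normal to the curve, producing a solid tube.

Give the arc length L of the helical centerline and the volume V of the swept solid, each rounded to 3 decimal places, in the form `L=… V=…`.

L=1179.655 V=59295.934

2πR = 2π·26.5 = 166.504411
per-turn = √(166.504411² + 26²) = √(27723.7188 + 676) = √28399.7188 = 168.522161
L = 7 × 168.522161 = 1179.655127
V = π·4² × L = 50.265482 × 1179.655127 = 59295.934107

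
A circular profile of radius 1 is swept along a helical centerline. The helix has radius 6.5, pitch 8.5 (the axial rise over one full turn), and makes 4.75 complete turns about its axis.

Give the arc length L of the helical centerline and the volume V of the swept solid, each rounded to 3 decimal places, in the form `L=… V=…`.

L=198.150 V=622.508

2πR = 2π·6.5 = 40.840704
per-turn = √(40.840704² + 8.5²) = √(1667.9631 + 72.25) = √1740.2131 = 41.715862
L = 4.75 × 41.715862 = 198.150345
V = π·1² × L = 3.141593 × 198.150345 = 622.507667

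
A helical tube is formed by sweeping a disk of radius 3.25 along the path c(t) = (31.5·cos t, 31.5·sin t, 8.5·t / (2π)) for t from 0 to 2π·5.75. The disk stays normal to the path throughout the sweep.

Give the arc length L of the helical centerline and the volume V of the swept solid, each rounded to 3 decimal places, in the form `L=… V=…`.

2πR = 2π·31.5 = 197.920337
per-turn = √(197.920337² + 8.5²) = √(39172.4599 + 72.25) = √39244.7099 = 198.102776
L = 5.75 × 198.102776 = 1139.090962
V = π·3.25² × L = 33.183072 × 1139.090962 = 37798.537871

L=1139.091 V=37798.538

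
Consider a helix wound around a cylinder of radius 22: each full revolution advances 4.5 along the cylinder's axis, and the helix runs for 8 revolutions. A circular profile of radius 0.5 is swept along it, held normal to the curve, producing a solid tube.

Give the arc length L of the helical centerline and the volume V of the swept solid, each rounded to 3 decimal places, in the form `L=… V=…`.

L=1106.426 V=868.985

2πR = 2π·22 = 138.230077
per-turn = √(138.230077² + 4.5²) = √(19107.5541 + 20.25) = √19127.8041 = 138.303305
L = 8 × 138.303305 = 1106.426438
V = π·0.5² × L = 0.785398 × 1106.426438 = 868.985293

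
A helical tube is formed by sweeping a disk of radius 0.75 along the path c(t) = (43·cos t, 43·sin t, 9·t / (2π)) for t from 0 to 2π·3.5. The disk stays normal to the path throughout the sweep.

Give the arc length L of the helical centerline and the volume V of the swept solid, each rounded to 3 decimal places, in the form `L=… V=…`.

2πR = 2π·43 = 270.176968
per-turn = √(270.176968² + 9²) = √(72995.5942 + 81) = √73076.5942 = 270.326828
L = 3.5 × 270.326828 = 946.143899
V = π·0.75² × L = 1.767146 × 946.143899 = 1671.974282

L=946.144 V=1671.974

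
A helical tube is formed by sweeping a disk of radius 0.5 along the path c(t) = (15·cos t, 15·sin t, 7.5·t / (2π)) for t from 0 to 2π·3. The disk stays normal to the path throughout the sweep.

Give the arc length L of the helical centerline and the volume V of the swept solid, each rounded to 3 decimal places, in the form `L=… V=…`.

2πR = 2π·15 = 94.247780
per-turn = √(94.247780² + 7.5²) = √(8882.6440 + 56.25) = √8938.8940 = 94.545724
L = 3 × 94.545724 = 283.637173
V = π·0.5² × L = 0.785398 × 283.637173 = 222.768114

L=283.637 V=222.768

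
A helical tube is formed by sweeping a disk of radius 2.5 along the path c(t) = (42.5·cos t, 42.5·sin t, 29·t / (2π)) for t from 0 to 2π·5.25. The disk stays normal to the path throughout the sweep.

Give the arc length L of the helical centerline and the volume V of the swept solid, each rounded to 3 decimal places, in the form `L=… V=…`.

2πR = 2π·42.5 = 267.035376
per-turn = √(267.035376² + 29²) = √(71307.8918 + 841) = √72148.8918 = 268.605457
L = 5.25 × 268.605457 = 1410.178652
V = π·2.5² × L = 19.634954 × 1410.178652 = 27688.793081

L=1410.179 V=27688.793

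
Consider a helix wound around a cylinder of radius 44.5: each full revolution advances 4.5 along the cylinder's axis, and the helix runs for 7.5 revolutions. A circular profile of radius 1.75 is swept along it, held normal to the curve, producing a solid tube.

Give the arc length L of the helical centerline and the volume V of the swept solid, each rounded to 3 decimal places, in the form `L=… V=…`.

L=2097.285 V=20178.243

2πR = 2π·44.5 = 279.601746
per-turn = √(279.601746² + 4.5²) = √(78177.1365 + 20.25) = √78197.3865 = 279.637956
L = 7.5 × 279.637956 = 2097.284670
V = π·1.75² × L = 9.621128 × 2097.284670 = 20178.243221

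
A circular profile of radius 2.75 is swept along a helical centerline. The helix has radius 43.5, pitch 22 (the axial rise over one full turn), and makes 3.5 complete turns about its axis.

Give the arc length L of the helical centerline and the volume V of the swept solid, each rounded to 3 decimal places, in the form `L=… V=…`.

2πR = 2π·43.5 = 273.318561
per-turn = √(273.318561² + 22²) = √(74703.0357 + 484) = √75187.0357 = 274.202545
L = 3.5 × 274.202545 = 959.708908
V = π·2.75² × L = 23.758294 × 959.708908 = 22801.046808

L=959.709 V=22801.047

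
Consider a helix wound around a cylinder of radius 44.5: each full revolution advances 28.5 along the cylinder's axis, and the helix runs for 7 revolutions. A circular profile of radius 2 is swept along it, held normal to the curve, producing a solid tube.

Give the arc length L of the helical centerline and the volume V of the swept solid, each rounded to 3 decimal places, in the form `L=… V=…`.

L=1967.354 V=24722.494

2πR = 2π·44.5 = 279.601746
per-turn = √(279.601746² + 28.5²) = √(78177.1365 + 812.25) = √78989.3865 = 281.050505
L = 7 × 281.050505 = 1967.353536
V = π·2² × L = 12.566371 × 1967.353536 = 24722.493666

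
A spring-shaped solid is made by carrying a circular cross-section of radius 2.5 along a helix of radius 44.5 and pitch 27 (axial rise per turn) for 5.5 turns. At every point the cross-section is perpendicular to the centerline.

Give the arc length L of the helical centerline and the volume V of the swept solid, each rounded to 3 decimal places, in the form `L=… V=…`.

L=1544.963 V=30335.277

2πR = 2π·44.5 = 279.601746
per-turn = √(279.601746² + 27²) = √(78177.1365 + 729) = √78906.1365 = 280.902361
L = 5.5 × 280.902361 = 1544.962986
V = π·2.5² × L = 19.634954 × 1544.962986 = 30335.277292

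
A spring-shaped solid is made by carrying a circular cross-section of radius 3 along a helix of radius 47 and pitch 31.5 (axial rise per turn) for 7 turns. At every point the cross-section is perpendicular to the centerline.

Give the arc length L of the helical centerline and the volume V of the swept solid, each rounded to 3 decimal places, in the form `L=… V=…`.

L=2078.895 V=58779.366

2πR = 2π·47 = 295.309709
per-turn = √(295.309709² + 31.5²) = √(87207.8245 + 992.25) = √88200.0745 = 296.984974
L = 7 × 296.984974 = 2078.894815
V = π·3² × L = 28.274334 × 2078.894815 = 58779.366092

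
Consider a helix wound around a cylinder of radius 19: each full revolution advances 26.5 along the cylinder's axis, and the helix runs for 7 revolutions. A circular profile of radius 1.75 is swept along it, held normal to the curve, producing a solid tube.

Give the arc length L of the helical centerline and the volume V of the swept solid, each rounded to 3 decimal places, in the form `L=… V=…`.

L=856.005 V=8235.730

2πR = 2π·19 = 119.380521
per-turn = √(119.380521² + 26.5²) = √(14251.7088 + 702.25) = √14953.9588 = 122.286380
L = 7 × 122.286380 = 856.004661
V = π·1.75² × L = 9.621128 × 856.004661 = 8235.729982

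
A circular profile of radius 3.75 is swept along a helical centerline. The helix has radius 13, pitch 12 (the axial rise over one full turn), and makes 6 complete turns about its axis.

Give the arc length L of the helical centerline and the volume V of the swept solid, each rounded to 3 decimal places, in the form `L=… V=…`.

L=495.349 V=21883.851

2πR = 2π·13 = 81.681409
per-turn = √(81.681409² + 12²) = √(6671.8526 + 144) = √6815.8526 = 82.558177
L = 6 × 82.558177 = 495.349061
V = π·3.75² × L = 44.178647 × 495.349061 = 21883.851176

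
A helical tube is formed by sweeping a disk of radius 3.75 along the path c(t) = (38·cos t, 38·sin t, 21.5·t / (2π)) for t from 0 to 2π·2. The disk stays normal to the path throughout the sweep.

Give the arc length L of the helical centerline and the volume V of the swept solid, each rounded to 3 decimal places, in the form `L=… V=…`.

2πR = 2π·38 = 238.761042
per-turn = √(238.761042² + 21.5²) = √(57006.8350 + 462.25) = √57469.0850 = 239.727105
L = 2 × 239.727105 = 479.454211
V = π·3.75² × L = 44.178647 × 479.454211 = 21181.638176

L=479.454 V=21181.638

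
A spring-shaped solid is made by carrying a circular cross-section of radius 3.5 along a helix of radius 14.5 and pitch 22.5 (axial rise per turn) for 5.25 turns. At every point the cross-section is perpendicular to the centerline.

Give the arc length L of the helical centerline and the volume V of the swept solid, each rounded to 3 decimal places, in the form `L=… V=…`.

2πR = 2π·14.5 = 91.106187
per-turn = √(91.106187² + 22.5²) = √(8300.3373 + 506.25) = √8806.5873 = 93.843419
L = 5.25 × 93.843419 = 492.677950
V = π·3.5² × L = 38.484510 × 492.677950 = 18960.469500

L=492.678 V=18960.469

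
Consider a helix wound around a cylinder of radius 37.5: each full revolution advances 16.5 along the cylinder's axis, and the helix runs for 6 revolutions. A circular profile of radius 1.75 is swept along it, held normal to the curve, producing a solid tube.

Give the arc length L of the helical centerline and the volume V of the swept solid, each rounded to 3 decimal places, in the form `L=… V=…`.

2πR = 2π·37.5 = 235.619449
per-turn = √(235.619449² + 16.5²) = √(55516.5248 + 272.25) = √55788.7748 = 236.196475
L = 6 × 236.196475 = 1417.178849
V = π·1.75² × L = 9.621128 × 1417.178849 = 13634.858403

L=1417.179 V=13634.858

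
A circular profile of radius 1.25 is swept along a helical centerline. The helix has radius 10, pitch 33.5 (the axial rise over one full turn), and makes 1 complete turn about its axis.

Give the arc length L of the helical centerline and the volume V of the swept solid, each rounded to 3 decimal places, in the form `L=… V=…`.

L=71.205 V=349.525

2πR = 2π·10 = 62.831853
per-turn = √(62.831853² + 33.5²) = √(3947.8418 + 1122.25) = √5070.0918 = 71.204577
L = 1 × 71.204577 = 71.204577
V = π·1.25² × L = 4.908739 × 71.204577 = 349.524649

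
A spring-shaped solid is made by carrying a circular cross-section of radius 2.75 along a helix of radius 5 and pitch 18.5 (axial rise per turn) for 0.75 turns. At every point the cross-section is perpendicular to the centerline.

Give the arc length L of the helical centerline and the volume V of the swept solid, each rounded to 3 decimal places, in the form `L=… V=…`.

2πR = 2π·5 = 31.415927
per-turn = √(31.415927² + 18.5²) = √(986.9604 + 342.25) = √1329.2104 = 36.458338
L = 0.75 × 36.458338 = 27.343754
V = π·2.75² × L = 23.758294 × 27.343754 = 649.640954

L=27.344 V=649.641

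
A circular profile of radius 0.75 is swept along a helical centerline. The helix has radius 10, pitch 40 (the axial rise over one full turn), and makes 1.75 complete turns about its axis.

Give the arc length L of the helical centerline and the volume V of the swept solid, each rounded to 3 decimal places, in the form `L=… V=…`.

2πR = 2π·10 = 62.831853
per-turn = √(62.831853² + 40²) = √(3947.8418 + 1600) = √5547.8418 = 74.483836
L = 1.75 × 74.483836 = 130.346712
V = π·0.75² × L = 1.767146 × 130.346712 = 230.341654

L=130.347 V=230.342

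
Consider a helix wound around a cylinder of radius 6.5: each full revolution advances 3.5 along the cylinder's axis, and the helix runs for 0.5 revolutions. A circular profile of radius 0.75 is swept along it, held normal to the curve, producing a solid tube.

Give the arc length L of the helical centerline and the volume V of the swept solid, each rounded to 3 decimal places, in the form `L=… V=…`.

L=20.495 V=36.218

2πR = 2π·6.5 = 40.840704
per-turn = √(40.840704² + 3.5²) = √(1667.9631 + 12.25) = √1680.2131 = 40.990403
L = 0.5 × 40.990403 = 20.495202
V = π·0.75² × L = 1.767146 × 20.495202 = 36.218011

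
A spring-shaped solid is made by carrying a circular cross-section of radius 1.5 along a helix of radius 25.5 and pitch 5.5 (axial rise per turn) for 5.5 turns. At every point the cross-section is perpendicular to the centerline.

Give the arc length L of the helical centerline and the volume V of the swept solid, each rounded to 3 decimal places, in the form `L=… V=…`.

L=881.736 V=6232.623

2πR = 2π·25.5 = 160.221225
per-turn = √(160.221225² + 5.5²) = √(25670.8410 + 30.25) = √25701.0910 = 160.315598
L = 5.5 × 160.315598 = 881.735790
V = π·1.5² × L = 7.068583 × 881.735790 = 6232.623034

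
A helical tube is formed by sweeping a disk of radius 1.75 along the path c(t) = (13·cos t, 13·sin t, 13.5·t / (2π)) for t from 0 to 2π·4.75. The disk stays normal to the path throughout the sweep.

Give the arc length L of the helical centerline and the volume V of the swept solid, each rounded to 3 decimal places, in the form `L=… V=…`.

2πR = 2π·13 = 81.681409
per-turn = √(81.681409² + 13.5²) = √(6671.8526 + 182.25) = √6854.1026 = 82.789508
L = 4.75 × 82.789508 = 393.250161
V = π·1.75² × L = 9.621128 × 393.250161 = 3783.509942

L=393.250 V=3783.510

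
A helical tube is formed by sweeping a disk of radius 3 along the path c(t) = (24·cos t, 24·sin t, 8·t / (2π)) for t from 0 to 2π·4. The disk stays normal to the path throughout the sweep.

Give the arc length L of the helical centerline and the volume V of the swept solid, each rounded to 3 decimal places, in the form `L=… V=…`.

2πR = 2π·24 = 150.796447
per-turn = √(150.796447² + 8²) = √(22739.5685 + 64) = √22803.5685 = 151.008505
L = 4 × 151.008505 = 604.034019
V = π·3² × L = 28.274334 × 604.034019 = 17078.659542

L=604.034 V=17078.660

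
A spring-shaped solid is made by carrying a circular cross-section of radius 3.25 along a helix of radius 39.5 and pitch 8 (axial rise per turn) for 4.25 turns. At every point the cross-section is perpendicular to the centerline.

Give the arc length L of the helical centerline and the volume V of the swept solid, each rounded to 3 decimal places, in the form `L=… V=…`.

2πR = 2π·39.5 = 248.185820
per-turn = √(248.185820² + 8²) = √(61596.2011 + 64) = √61660.2011 = 248.314722
L = 4.25 × 248.314722 = 1055.337568
V = π·3.25² × L = 33.183072 × 1055.337568 = 35019.342919

L=1055.338 V=35019.343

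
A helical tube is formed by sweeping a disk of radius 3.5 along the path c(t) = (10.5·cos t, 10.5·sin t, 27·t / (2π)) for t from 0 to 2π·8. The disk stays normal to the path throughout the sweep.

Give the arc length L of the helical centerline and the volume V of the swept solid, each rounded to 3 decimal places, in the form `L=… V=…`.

L=570.277 V=21946.826

2πR = 2π·10.5 = 65.973446
per-turn = √(65.973446² + 27²) = √(4352.4955 + 729) = √5081.4955 = 71.284609
L = 8 × 71.284609 = 570.276875
V = π·3.5² × L = 38.484510 × 570.276875 = 21946.826118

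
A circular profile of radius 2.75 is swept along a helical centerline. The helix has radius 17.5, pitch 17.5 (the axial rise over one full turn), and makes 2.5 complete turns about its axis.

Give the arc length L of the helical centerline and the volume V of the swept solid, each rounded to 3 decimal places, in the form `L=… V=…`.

2πR = 2π·17.5 = 109.955743
per-turn = √(109.955743² + 17.5²) = √(12090.2654 + 306.25) = √12396.5154 = 111.339640
L = 2.5 × 111.339640 = 278.349100
V = π·2.75² × L = 23.758294 × 278.349100 = 6613.099864

L=278.349 V=6613.100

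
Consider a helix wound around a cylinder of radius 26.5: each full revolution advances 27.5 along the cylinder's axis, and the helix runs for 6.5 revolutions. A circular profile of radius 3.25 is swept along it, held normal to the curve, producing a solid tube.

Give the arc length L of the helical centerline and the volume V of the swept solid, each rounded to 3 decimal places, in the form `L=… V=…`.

L=1096.941 V=36399.859

2πR = 2π·26.5 = 166.504411
per-turn = √(166.504411² + 27.5²) = √(27723.7188 + 756.25) = √28479.9688 = 168.760092
L = 6.5 × 168.760092 = 1096.940600
V = π·3.25² × L = 33.183072 × 1096.940600 = 36399.859357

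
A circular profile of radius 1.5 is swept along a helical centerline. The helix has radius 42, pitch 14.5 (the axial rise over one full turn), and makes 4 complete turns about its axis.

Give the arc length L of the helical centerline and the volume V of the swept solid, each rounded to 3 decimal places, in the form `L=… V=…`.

L=1057.167 V=7472.676

2πR = 2π·42 = 263.893783
per-turn = √(263.893783² + 14.5²) = √(69639.9287 + 210.25) = √69850.1787 = 264.291844
L = 4 × 264.291844 = 1057.167375
V = π·1.5² × L = 7.068583 × 1057.167375 = 7472.675832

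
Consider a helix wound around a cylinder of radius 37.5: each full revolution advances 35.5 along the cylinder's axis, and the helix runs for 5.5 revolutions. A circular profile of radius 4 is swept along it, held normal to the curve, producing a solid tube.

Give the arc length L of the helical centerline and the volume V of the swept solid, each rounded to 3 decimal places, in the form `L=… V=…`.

2πR = 2π·37.5 = 235.619449
per-turn = √(235.619449² + 35.5²) = √(55516.5248 + 1260.25) = √56776.7748 = 238.278775
L = 5.5 × 238.278775 = 1310.533264
V = π·4² × L = 50.265482 × 1310.533264 = 65874.586798

L=1310.533 V=65874.587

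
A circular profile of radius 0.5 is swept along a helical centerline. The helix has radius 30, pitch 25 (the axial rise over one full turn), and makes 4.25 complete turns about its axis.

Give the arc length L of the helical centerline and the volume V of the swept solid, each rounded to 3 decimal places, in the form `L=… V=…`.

2πR = 2π·30 = 188.495559
per-turn = √(188.495559² + 25²) = √(35530.5758 + 625) = √36155.5758 = 190.146196
L = 4.25 × 190.146196 = 808.121333
V = π·0.5² × L = 0.785398 × 808.121333 = 634.697011

L=808.121 V=634.697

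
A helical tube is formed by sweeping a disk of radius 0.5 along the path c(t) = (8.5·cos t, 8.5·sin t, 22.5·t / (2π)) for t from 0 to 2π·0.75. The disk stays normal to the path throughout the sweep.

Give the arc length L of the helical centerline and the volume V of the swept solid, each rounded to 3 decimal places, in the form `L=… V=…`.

2πR = 2π·8.5 = 53.407075
per-turn = √(53.407075² + 22.5²) = √(2852.3157 + 506.25) = √3358.5657 = 57.953133
L = 0.75 × 57.953133 = 43.464850
V = π·0.5² × L = 0.785398 × 43.464850 = 34.137213

L=43.465 V=34.137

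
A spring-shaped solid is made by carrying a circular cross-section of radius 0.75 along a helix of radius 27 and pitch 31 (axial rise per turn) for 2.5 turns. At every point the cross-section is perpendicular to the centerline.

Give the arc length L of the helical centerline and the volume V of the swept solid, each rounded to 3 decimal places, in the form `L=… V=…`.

L=431.138 V=761.883

2πR = 2π·27 = 169.646003
per-turn = √(169.646003² + 31²) = √(28779.7664 + 961) = √29740.7664 = 172.455114
L = 2.5 × 172.455114 = 431.137786
V = π·0.75² × L = 1.767146 × 431.137786 = 761.883356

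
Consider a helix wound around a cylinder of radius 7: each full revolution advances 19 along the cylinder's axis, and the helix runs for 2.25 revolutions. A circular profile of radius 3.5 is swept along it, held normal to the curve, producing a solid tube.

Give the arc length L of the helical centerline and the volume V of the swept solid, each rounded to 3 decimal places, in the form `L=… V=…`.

L=107.799 V=4148.601

2πR = 2π·7 = 43.982297
per-turn = √(43.982297² + 19²) = √(1934.4425 + 361) = √2295.4425 = 47.910776
L = 2.25 × 47.910776 = 107.799246
V = π·3.5² × L = 38.484510 × 107.799246 = 4148.601167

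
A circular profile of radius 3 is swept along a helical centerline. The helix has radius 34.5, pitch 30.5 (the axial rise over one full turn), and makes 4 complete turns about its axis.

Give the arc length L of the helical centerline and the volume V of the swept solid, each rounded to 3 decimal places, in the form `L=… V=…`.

2πR = 2π·34.5 = 216.769893
per-turn = √(216.769893² + 30.5²) = √(46989.1866 + 930.25) = √47919.4366 = 218.905086
L = 4 × 218.905086 = 875.620343
V = π·3² × L = 28.274334 × 875.620343 = 24757.581929

L=875.620 V=24757.582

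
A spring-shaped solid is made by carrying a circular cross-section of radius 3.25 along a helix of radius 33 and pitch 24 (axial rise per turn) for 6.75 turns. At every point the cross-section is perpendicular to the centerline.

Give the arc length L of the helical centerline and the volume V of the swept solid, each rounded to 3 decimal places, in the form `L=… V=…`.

L=1408.924 V=46752.427

2πR = 2π·33 = 207.345115
per-turn = √(207.345115² + 24²) = √(42991.9968 + 576) = √43567.9968 = 208.729482
L = 6.75 × 208.729482 = 1408.924005
V = π·3.25² × L = 33.183072 × 1408.924005 = 46752.427281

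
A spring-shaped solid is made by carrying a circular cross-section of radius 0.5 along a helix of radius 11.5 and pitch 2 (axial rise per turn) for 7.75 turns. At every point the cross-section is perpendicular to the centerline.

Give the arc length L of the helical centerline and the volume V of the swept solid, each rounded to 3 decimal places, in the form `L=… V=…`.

2πR = 2π·11.5 = 72.256631
per-turn = √(72.256631² + 2²) = √(5221.0207 + 4) = √5225.0207 = 72.284305
L = 7.75 × 72.284305 = 560.203363
V = π·0.5² × L = 0.785398 × 560.203363 = 439.982692

L=560.203 V=439.983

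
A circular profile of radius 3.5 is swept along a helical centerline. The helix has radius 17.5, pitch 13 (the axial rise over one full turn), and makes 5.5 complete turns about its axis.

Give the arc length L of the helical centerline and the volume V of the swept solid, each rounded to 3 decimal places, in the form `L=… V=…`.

2πR = 2π·17.5 = 109.955743
per-turn = √(109.955743² + 13²) = √(12090.2654 + 169) = √12259.2654 = 110.721567
L = 5.5 × 110.721567 = 608.968618
V = π·3.5² × L = 38.484510 × 608.968618 = 23435.858885

L=608.969 V=23435.859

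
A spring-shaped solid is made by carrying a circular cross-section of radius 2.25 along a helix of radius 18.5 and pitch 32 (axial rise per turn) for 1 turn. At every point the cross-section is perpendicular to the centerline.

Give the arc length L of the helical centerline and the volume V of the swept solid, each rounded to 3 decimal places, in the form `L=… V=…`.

L=120.563 V=1917.475

2πR = 2π·18.5 = 116.238928
per-turn = √(116.238928² + 32²) = √(13511.4884 + 1024) = √14535.4884 = 120.563213
L = 1 × 120.563213 = 120.563213
V = π·2.25² × L = 15.904313 × 120.563213 = 1917.475059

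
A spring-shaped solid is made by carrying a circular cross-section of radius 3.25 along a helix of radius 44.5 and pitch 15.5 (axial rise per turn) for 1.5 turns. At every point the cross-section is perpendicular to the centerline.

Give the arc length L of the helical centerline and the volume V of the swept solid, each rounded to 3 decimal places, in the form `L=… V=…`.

2πR = 2π·44.5 = 279.601746
per-turn = √(279.601746² + 15.5²) = √(78177.1365 + 240.25) = √78417.3865 = 280.031046
L = 1.5 × 280.031046 = 420.046568
V = π·3.25² × L = 33.183072 × 420.046568 = 13938.435689

L=420.047 V=13938.436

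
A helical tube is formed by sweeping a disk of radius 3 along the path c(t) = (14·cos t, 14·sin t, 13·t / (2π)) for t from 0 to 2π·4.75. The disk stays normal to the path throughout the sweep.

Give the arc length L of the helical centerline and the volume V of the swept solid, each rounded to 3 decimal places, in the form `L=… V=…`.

2πR = 2π·14 = 87.964594
per-turn = √(87.964594² + 13²) = √(7737.7699 + 169) = √7906.7699 = 88.920019
L = 4.75 × 88.920019 = 422.370092
V = π·3² × L = 28.274334 × 422.370092 = 11942.233008

L=422.370 V=11942.233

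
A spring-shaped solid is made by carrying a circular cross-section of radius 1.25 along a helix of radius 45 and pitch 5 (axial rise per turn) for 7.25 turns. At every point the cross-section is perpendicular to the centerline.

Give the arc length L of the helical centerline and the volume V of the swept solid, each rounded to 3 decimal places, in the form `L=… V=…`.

L=2050.210 V=10063.943

2πR = 2π·45 = 282.743339
per-turn = √(282.743339² + 5²) = √(79943.7956 + 25) = √79968.7956 = 282.787545
L = 7.25 × 282.787545 = 2050.209702
V = π·1.25² × L = 4.908739 × 2050.209702 = 10063.943340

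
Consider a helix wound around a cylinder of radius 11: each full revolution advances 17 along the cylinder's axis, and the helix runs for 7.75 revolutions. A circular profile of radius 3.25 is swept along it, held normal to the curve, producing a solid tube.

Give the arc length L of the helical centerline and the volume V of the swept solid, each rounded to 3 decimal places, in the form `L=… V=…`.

L=551.607 V=18304.004

2πR = 2π·11 = 69.115038
per-turn = √(69.115038² + 17²) = √(4776.8885 + 289) = √5065.8885 = 71.175056
L = 7.75 × 71.175056 = 551.606680
V = π·3.25² × L = 33.183072 × 551.606680 = 18304.004413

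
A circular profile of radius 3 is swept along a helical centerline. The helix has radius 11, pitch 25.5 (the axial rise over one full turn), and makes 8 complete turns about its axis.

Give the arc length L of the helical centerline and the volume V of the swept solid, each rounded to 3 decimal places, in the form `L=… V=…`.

2πR = 2π·11 = 69.115038
per-turn = √(69.115038² + 25.5²) = √(4776.8885 + 650.25) = √5427.1385 = 73.669115
L = 8 × 73.669115 = 589.352921
V = π·3² × L = 28.274334 × 589.352921 = 16663.561273

L=589.353 V=16663.561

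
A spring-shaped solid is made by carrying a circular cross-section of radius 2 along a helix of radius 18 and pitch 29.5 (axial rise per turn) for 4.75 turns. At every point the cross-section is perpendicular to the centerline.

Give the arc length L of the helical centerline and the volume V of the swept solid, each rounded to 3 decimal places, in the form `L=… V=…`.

L=555.187 V=6976.680

2πR = 2π·18 = 113.097336
per-turn = √(113.097336² + 29.5²) = √(12791.0073 + 870.25) = √13661.2573 = 116.881381
L = 4.75 × 116.881381 = 555.186561
V = π·2² × L = 12.566371 × 555.186561 = 6976.680090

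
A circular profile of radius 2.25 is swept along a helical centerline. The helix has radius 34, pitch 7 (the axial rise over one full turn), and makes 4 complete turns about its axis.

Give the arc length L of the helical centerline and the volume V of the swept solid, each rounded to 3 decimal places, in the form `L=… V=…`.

2πR = 2π·34 = 213.628300
per-turn = √(213.628300² + 7²) = √(45637.0508 + 49) = √45686.0508 = 213.742955
L = 4 × 213.742955 = 854.971819
V = π·2.25² × L = 15.904313 × 854.971819 = 13597.739259

L=854.972 V=13597.739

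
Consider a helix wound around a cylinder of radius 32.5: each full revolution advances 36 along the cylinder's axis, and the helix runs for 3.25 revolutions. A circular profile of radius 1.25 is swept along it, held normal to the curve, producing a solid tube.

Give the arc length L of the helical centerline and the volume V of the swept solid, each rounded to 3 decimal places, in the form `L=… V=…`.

2πR = 2π·32.5 = 204.203522
per-turn = √(204.203522² + 36²) = √(41699.0786 + 1296) = √42995.0786 = 207.352547
L = 3.25 × 207.352547 = 673.895777
V = π·1.25² × L = 4.908739 × 673.895777 = 3307.978158

L=673.896 V=3307.978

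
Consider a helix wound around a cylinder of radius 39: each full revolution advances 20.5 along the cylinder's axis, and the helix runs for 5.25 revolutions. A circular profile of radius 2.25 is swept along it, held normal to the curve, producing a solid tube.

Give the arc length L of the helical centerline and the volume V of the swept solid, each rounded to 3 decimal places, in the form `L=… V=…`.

2πR = 2π·39 = 245.044227
per-turn = √(245.044227² + 20.5²) = √(60046.6732 + 420.25) = √60466.9232 = 245.900230
L = 5.25 × 245.900230 = 1290.976208
V = π·2.25² × L = 15.904313 × 1290.976208 = 20532.089443

L=1290.976 V=20532.089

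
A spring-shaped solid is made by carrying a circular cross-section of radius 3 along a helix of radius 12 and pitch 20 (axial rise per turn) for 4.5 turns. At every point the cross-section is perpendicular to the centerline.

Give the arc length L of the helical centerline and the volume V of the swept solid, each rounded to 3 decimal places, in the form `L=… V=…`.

2πR = 2π·12 = 75.398224
per-turn = √(75.398224² + 20²) = √(5684.8921 + 400) = √6084.8921 = 78.005719
L = 4.5 × 78.005719 = 351.025734
V = π·3² × L = 28.274334 × 351.025734 = 9925.018797

L=351.026 V=9925.019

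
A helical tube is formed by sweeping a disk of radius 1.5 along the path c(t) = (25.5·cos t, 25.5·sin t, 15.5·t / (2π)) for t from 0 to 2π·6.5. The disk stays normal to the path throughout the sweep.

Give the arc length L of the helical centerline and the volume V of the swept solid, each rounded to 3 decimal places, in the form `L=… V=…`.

L=1046.300 V=7395.859

2πR = 2π·25.5 = 160.221225
per-turn = √(160.221225² + 15.5²) = √(25670.8410 + 240.25) = √25911.0910 = 160.969224
L = 6.5 × 160.969224 = 1046.299955
V = π·1.5² × L = 7.068583 × 1046.299955 = 7395.858570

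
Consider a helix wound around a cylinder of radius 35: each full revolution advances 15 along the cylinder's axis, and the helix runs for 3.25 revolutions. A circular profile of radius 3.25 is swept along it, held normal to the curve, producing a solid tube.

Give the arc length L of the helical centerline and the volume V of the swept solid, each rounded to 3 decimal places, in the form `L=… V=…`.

L=716.373 V=23771.457

2πR = 2π·35 = 219.911486
per-turn = √(219.911486² + 15²) = √(48361.0616 + 225) = √48586.0616 = 220.422462
L = 3.25 × 220.422462 = 716.373000
V = π·3.25² × L = 33.183072 × 716.373000 = 23771.457131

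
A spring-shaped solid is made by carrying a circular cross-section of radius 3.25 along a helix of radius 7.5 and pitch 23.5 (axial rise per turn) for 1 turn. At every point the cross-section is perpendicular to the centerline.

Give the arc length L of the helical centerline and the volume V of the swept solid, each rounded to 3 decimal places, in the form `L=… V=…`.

L=52.658 V=1747.369

2πR = 2π·7.5 = 47.123890
per-turn = √(47.123890² + 23.5²) = √(2220.6610 + 552.25) = √2772.9110 = 52.658437
L = 1 × 52.658437 = 52.658437
V = π·3.25² × L = 33.183072 × 52.658437 = 1747.368729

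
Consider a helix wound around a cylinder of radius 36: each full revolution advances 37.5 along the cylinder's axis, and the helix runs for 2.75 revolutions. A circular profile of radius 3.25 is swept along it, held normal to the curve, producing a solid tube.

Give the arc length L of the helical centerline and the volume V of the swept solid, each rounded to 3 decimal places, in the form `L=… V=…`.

L=630.526 V=20922.782

2πR = 2π·36 = 226.194671
per-turn = √(226.194671² + 37.5²) = √(51164.0292 + 1406.25) = √52570.2792 = 229.282095
L = 2.75 × 229.282095 = 630.525762
V = π·3.25² × L = 33.183072 × 630.525762 = 20922.782013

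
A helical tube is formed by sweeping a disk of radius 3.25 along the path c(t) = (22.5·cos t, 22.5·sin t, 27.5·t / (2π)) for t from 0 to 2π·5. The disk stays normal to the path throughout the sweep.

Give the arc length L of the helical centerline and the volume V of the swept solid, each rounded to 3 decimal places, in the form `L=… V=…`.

2πR = 2π·22.5 = 141.371669
per-turn = √(141.371669² + 27.5²) = √(19985.9489 + 756.25) = √20742.1989 = 144.021522
L = 5 × 144.021522 = 720.107612
V = π·3.25² × L = 33.183072 × 720.107612 = 23895.383026

L=720.108 V=23895.383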